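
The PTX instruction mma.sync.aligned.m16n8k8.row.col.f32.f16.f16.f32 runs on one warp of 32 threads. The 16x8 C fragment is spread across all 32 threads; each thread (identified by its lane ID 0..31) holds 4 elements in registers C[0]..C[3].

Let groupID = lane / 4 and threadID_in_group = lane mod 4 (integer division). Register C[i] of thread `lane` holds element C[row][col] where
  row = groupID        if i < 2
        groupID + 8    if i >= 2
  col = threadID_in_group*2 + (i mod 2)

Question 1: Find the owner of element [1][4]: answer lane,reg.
r=1→G=1,rhi=0  c=4→T=2,p=0
L=1*4+2=6  i=0*2+0=0

6,0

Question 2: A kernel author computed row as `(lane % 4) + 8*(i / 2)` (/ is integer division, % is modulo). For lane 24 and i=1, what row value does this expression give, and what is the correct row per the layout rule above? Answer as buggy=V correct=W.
`(lane % 4) + 8*(i / 2)`[24,1]⇒0
lane 24⇒24/4=6, 24 mod 4=0
i=1  r:6+0⇒6  c:2·0+1⇒1
row: 0 vs 6

buggy=0 correct=6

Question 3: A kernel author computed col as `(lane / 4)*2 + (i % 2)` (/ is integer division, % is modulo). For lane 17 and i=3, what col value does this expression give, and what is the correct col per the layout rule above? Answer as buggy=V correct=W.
`(lane / 4)*2 + (i % 2)`[17,3]⇒9
L=17⇒gr=17>>2=4, th=17&3=1
[3]⇒row 4+8=12  col 1·2+1=3
col: 9 vs 3

buggy=9 correct=3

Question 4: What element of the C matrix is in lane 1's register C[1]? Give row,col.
L=1=>grp=1>>2=0, tig=1&3=1
[1]=>row 0+0=0  col 1·2+1=3

0,3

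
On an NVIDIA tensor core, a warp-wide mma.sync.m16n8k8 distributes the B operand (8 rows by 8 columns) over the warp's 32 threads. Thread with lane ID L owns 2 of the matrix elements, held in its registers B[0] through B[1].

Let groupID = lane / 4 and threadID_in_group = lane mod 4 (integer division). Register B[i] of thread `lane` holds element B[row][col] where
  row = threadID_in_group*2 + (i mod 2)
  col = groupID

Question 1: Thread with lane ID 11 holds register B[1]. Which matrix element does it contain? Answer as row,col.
7,2

lane 11: gid=2 (11/4), tid=3 (11%4)
i=1: r=3*2+1=7, c=gid=2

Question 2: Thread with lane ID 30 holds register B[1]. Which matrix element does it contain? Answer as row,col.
lane 30→30/4=7, 30 mod 4=2
i=1  r:2·2+1→5  c:7

5,7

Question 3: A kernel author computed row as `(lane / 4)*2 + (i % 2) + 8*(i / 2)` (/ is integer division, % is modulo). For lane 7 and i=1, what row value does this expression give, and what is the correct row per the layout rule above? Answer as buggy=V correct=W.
`(lane / 4)*2 + (i % 2) + 8*(i / 2)`[7,1]⇒3
L=7⇒gr=7>>2=1, th=7&3=3
[1]⇒row 3·2+1=7  col gr=1
row: 3 vs 7

buggy=3 correct=7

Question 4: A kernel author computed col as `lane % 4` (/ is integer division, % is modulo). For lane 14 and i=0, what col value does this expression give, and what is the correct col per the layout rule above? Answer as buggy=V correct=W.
`lane % 4`[14,0]→2
lane 14→14/4=3, 14 mod 4=2
i=0  r:2·2+0→4  c:3
col: 2 vs 3

buggy=2 correct=3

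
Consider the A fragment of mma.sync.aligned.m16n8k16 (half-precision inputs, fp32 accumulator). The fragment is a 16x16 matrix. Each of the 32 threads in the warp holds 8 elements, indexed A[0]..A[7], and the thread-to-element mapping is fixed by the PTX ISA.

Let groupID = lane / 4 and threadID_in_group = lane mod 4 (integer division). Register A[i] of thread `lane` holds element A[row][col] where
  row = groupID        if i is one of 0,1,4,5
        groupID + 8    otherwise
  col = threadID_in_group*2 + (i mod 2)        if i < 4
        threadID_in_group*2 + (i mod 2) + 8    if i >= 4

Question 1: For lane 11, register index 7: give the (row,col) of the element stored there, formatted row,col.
lane 11→11/4=2, 11 mod 4=3
i=7  r:2+8→10  c:2·3+1+8→15

10,15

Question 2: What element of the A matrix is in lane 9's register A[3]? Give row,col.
lane 9->9/4=2, 9 mod 4=1
i=3  r:2+8->10  c:2·1+1+0->3

10,3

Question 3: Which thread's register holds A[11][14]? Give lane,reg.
15,6

r=11→G=3,rhi=1  c=14→chi=1,T=3,p=0
L=3*4+3=15  i=1*4+1*2+0=6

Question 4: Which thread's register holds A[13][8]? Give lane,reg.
20,6

r: 13->gid=5,r8=1  c: 8->c8=1,tid=0,i&1=0
L=5*4+0=20  i=1*4+1*2+0=6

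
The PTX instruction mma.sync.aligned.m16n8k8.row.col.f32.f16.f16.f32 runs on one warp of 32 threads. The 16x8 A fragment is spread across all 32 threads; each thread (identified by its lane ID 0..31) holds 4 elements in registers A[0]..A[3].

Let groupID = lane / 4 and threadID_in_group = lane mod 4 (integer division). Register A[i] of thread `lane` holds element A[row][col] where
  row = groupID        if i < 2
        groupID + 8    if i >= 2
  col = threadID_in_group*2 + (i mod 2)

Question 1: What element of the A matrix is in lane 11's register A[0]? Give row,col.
lane 11->11/4=2, 11 mod 4=3
i=0  r:2+0->2  c:2·3+0->6

2,6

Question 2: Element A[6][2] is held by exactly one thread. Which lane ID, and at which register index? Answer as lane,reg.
r: 6->gid=6,r8=0  c: 2->tid=1,i&1=0
L=6*4+1=25  i=0*2+0=0

25,0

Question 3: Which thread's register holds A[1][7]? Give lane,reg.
r=1→G=1,rhi=0  c=7→T=3,p=1
L=1*4+3=7  i=0*2+1=1

7,1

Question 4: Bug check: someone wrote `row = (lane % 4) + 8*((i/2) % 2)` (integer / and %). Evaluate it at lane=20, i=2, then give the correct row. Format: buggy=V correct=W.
buggy=8 correct=13

`(lane % 4) + 8*((i/2) % 2)`[20,2]→8
20: G=5,T=0
[2] (5+8,0*2+0) = (13,0)
row: 8 vs 13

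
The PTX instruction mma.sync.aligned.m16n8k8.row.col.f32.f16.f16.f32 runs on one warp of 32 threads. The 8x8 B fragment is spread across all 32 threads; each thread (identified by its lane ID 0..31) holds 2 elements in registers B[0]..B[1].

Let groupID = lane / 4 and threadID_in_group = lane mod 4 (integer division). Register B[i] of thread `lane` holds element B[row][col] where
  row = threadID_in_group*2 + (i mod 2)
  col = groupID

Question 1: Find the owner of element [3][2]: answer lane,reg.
c=2->g=2  r=3->t=1,b0=1
L=2*4+1=9  i=1=1

9,1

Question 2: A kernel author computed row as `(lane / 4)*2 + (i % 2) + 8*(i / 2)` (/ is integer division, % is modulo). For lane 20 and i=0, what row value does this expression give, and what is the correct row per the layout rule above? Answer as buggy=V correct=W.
buggy=10 correct=0

`(lane / 4)*2 + (i % 2) + 8*(i / 2)`[20,0]⇒10
lane 20⇒20/4=5, 20 mod 4=0
i=0  r:2·0+0⇒0  c:5
row: 10 vs 0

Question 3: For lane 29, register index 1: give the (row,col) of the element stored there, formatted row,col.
3,7

lane 29: gr=7 (29/4), th=1 (29%4)
i=1: r=1*2+1=3, c=gr=7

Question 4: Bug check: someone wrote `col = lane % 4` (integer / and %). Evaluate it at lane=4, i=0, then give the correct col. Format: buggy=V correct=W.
buggy=0 correct=1

`lane % 4`[4,0]->0
L=4->gid=4>>2=1, tid=4&3=0
[0]->row 0·2+0=0  col gid=1
col: 0 vs 1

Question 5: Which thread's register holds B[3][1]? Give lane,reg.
5,1

c=1->g=1  r=3->t=1,b0=1
L=1*4+1=5  i=1=1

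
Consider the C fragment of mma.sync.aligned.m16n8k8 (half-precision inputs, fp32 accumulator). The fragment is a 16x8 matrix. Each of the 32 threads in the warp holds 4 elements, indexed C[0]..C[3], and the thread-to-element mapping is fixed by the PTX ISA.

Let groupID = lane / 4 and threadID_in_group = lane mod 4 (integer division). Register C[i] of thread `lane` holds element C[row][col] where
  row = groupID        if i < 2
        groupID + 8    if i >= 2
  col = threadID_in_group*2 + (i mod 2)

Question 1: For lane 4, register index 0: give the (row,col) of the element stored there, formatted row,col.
lane 4: gr=1 (4/4), th=0 (4%4)
i=0: r=1+0=1, c=0*2+0=0

1,0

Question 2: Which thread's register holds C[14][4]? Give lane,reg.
26,2

r:14=>grp=6,rB=1  c:4=>tig=2,lo=0
L=6*4+2=26  i=1*2+0=2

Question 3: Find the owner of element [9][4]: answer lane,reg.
r:9=>grp=1,rB=1  c:4=>tig=2,lo=0
L=1*4+2=6  i=1*2+0=2

6,2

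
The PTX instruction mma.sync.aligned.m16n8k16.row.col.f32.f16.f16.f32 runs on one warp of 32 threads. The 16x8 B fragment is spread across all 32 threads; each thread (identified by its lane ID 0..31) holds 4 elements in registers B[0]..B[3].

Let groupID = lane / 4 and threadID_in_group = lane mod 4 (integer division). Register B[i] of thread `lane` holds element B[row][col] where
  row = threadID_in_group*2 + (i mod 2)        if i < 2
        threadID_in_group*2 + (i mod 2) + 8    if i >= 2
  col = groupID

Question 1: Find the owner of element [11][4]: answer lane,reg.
c: 4->gid=4  r: 11->r8=1,tid=1,i&1=1
L=4*4+1=17  i=1*2+1=3

17,3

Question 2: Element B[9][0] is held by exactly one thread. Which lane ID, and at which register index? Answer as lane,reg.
0,3

c=0->g=0  r=9->rb=1,t=0,b0=1
L=0*4+0=0  i=1*2+1=3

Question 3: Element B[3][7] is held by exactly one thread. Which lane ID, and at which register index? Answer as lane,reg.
c=7⇒gr=7  r=3⇒Rb=0,th=1,odd=1
L=7*4+1=29  i=0*2+1=1

29,1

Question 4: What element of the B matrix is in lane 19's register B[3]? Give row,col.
lane 19: grp=4 (19/4), tig=3 (19%4)
i=3: r=3*2+1+8=15, c=grp=4

15,4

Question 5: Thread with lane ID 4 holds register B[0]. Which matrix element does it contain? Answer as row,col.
L=4→G=4>>2=1, T=4&3=0
[0]→row 0·2+0+0=0  col G=1

0,1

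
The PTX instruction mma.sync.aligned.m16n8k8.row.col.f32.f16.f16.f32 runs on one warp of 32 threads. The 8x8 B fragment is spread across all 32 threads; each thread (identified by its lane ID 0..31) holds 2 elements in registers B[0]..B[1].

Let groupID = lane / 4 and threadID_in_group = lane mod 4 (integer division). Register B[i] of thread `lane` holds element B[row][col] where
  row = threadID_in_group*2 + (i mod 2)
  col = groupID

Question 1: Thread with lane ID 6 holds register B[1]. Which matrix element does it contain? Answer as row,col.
lane 6→6/4=1, 6 mod 4=2
i=1  r:2·2+1→5  c:1

5,1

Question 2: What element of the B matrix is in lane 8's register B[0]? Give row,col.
lane 8: G=2 (8/4), T=0 (8%4)
i=0: r=0*2+0=0, c=G=2

0,2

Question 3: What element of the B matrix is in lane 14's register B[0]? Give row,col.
lane 14⇒14/4=3, 14 mod 4=2
i=0  r:2·2+0⇒4  c:3

4,3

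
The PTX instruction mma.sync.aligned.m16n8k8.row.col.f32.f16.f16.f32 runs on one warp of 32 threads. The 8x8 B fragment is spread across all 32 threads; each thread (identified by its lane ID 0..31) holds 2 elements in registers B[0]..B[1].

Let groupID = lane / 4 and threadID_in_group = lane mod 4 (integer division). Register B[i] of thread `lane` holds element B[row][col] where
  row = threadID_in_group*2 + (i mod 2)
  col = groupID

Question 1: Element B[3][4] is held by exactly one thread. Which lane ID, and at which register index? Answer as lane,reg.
c=4⇒gr=4  r=3⇒th=1,odd=1
L=4*4+1=17  i=1=1

17,1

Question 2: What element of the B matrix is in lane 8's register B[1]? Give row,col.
L=8->g=8>>2=2, t=8&3=0
[1]->row 0·2+1=1  col g=2

1,2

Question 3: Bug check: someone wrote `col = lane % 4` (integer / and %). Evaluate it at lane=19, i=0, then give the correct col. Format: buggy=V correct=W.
`lane % 4`[19,0]⇒3
19: gr=4,th=3
[0] (3*2+0,4) = (6,4)
col: 3 vs 4

buggy=3 correct=4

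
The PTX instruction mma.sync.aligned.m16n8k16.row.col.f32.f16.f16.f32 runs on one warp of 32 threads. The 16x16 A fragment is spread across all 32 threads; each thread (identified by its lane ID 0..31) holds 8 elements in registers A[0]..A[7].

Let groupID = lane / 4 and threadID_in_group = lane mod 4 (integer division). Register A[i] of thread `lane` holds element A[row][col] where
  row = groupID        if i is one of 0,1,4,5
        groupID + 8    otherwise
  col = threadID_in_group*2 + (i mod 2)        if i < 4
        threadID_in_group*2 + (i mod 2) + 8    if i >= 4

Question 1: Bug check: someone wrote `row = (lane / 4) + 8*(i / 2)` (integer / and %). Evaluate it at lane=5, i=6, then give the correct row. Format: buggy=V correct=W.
buggy=25 correct=9

`(lane / 4) + 8*(i / 2)`[5,6]⇒25
lane 5: gr=1 (5/4), th=1 (5%4)
i=6: r=1+8=9, c=1*2+0+8=10
row: 25 vs 9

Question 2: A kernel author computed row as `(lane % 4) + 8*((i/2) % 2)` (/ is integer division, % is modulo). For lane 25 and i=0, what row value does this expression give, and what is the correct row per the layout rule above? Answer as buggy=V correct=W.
`(lane % 4) + 8*((i/2) % 2)`[25,0]→1
lane 25: G=6 (25/4), T=1 (25%4)
i=0: r=6+0=6, c=1*2+0+0=2
row: 1 vs 6

buggy=1 correct=6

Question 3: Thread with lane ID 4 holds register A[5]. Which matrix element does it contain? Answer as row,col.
1,9

lane 4: gr=1 (4/4), th=0 (4%4)
i=5: r=1+0=1, c=0*2+1+8=9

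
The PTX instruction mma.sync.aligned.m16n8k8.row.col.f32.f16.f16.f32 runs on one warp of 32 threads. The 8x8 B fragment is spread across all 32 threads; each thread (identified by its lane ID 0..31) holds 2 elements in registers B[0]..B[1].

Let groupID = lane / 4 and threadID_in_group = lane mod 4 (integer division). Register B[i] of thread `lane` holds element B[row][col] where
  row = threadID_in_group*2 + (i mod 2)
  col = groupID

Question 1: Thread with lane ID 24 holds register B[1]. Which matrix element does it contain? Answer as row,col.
24: G=6,T=0
[1] (0*2+1,6) = (1,6)

1,6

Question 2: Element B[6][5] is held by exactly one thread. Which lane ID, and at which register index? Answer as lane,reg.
c=5->g=5  r=6->t=3,b0=0
L=5*4+3=23  i=0=0

23,0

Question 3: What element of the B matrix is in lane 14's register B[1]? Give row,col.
5,3

lane 14->14/4=3, 14 mod 4=2
i=1  r:2·2+1->5  c:3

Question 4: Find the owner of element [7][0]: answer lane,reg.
c=0⇒gr=0  r=7⇒th=3,odd=1
L=0*4+3=3  i=1=1

3,1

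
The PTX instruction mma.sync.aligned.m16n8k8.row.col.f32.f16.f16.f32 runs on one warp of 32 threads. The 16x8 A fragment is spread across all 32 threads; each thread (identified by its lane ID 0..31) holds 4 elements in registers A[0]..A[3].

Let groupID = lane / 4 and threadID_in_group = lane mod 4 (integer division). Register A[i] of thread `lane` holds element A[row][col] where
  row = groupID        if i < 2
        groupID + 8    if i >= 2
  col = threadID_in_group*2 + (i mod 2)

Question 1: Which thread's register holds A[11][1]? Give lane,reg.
r: 11->gid=3,r8=1  c: 1->tid=0,i&1=1
L=3*4+0=12  i=1*2+1=3

12,3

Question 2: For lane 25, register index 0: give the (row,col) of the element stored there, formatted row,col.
6,2

lane 25: grp=6 (25/4), tig=1 (25%4)
i=0: r=6+0=6, c=1*2+0=2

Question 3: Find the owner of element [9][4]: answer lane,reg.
r:9=>grp=1,rB=1  c:4=>tig=2,lo=0
L=1*4+2=6  i=1*2+0=2

6,2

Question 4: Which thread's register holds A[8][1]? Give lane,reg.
0,3

r: 8->gid=0,r8=1  c: 1->tid=0,i&1=1
L=0*4+0=0  i=1*2+1=3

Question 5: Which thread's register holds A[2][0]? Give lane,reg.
8,0

r:2=>grp=2,rB=0  c:0=>tig=0,lo=0
L=2*4+0=8  i=0*2+0=0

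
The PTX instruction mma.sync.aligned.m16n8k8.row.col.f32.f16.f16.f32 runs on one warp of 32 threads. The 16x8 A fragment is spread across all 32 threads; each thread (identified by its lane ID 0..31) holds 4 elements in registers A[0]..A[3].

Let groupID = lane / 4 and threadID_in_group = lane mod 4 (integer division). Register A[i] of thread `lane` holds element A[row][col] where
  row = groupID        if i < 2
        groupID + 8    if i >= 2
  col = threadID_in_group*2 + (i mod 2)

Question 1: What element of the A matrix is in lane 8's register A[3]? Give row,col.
lane 8->8/4=2, 8 mod 4=0
i=3  r:2+8->10  c:2·0+1->1

10,1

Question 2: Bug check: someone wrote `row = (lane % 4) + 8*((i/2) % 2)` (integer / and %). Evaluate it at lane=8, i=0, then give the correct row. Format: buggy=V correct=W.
buggy=0 correct=2

`(lane % 4) + 8*((i/2) % 2)`[8,0]=>0
lane 8: grp=2 (8/4), tig=0 (8%4)
i=0: r=2+0=2, c=0*2+0=0
row: 0 vs 2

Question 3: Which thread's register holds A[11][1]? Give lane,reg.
12,3

r=11->g=3,rb=1  c=1->t=0,b0=1
L=3*4+0=12  i=1*2+1=3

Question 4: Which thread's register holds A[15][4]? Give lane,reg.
r=15⇒gr=7,Rb=1  c=4⇒th=2,odd=0
L=7*4+2=30  i=1*2+0=2

30,2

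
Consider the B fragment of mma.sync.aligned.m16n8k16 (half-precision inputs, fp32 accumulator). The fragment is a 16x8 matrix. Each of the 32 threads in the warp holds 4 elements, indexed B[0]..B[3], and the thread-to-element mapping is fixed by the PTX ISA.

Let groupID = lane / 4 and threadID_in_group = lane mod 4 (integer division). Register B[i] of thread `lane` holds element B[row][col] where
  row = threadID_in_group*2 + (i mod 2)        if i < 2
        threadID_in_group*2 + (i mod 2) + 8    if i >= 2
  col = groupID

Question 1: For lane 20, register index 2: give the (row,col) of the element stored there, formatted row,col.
20: G=5,T=0
[2] (0*2+0+8,5) = (8,5)

8,5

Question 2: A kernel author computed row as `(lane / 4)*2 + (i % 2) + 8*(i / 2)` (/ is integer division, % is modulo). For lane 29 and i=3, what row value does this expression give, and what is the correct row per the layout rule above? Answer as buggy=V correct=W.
buggy=23 correct=11

`(lane / 4)*2 + (i % 2) + 8*(i / 2)`[29,3]->23
29: gid=7,tid=1
[3] (1*2+1+8,7) = (11,7)
row: 23 vs 11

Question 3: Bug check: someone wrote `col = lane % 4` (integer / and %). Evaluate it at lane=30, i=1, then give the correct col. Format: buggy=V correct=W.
`lane % 4`[30,1]→2
L=30→G=30>>2=7, T=30&3=2
[1]→row 2·2+1+0=5  col G=7
col: 2 vs 7

buggy=2 correct=7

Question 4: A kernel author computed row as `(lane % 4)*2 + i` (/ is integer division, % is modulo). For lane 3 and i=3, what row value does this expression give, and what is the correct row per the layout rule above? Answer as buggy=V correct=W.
buggy=9 correct=15

`(lane % 4)*2 + i`[3,3]→9
3: G=0,T=3
[3] (3*2+1+8,0) = (15,0)
row: 9 vs 15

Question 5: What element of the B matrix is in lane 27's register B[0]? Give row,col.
6,6

L=27=>grp=27>>2=6, tig=27&3=3
[0]=>row 3·2+0+0=6  col grp=6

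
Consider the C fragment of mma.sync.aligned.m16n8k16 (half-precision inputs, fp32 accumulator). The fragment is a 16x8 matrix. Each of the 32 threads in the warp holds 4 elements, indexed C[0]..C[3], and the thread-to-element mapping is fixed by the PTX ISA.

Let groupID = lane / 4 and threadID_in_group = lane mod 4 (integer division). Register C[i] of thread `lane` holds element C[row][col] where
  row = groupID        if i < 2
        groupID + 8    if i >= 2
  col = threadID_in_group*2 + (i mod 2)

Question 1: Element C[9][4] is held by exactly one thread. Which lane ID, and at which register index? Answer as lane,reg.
r=9⇒gr=1,Rb=1  c=4⇒th=2,odd=0
L=1*4+2=6  i=1*2+0=2

6,2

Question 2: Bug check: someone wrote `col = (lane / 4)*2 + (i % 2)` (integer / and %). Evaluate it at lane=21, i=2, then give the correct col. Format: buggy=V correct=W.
buggy=10 correct=2

`(lane / 4)*2 + (i % 2)`[21,2]->10
lane 21->21/4=5, 21 mod 4=1
i=2  r:5+8->13  c:2·1+0->2
col: 10 vs 2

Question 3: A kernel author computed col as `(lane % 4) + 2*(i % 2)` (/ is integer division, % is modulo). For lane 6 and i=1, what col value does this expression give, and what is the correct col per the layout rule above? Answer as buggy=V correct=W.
buggy=4 correct=5

`(lane % 4) + 2*(i % 2)`[6,1]→4
L=6→G=6>>2=1, T=6&3=2
[1]→row 1+0=1  col 2·2+1=5
col: 4 vs 5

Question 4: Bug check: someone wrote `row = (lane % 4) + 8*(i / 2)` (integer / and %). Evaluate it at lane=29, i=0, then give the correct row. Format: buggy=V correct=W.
buggy=1 correct=7

`(lane % 4) + 8*(i / 2)`[29,0]->1
lane 29: gid=7 (29/4), tid=1 (29%4)
i=0: r=7+0=7, c=1*2+0=2
row: 1 vs 7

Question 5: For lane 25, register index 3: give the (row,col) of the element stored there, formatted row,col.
lane 25->25/4=6, 25 mod 4=1
i=3  r:6+8->14  c:2·1+1->3

14,3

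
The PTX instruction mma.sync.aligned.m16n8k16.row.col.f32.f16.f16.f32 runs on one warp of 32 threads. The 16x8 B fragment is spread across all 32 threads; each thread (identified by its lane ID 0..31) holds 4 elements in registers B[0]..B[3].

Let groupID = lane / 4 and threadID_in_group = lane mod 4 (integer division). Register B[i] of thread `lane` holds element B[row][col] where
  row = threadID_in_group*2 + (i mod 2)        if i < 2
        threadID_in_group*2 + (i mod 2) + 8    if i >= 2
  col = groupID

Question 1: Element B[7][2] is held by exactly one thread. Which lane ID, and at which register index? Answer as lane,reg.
c:2=>grp=2  r:7=>rB=0,tig=3,lo=1
L=2*4+3=11  i=0*2+1=1

11,1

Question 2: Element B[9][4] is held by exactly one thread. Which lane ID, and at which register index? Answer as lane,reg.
c:4=>grp=4  r:9=>rB=1,tig=0,lo=1
L=4*4+0=16  i=1*2+1=3

16,3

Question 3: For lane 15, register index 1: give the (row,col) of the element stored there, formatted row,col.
7,3

lane 15: gid=3 (15/4), tid=3 (15%4)
i=1: r=3*2+1+0=7, c=gid=3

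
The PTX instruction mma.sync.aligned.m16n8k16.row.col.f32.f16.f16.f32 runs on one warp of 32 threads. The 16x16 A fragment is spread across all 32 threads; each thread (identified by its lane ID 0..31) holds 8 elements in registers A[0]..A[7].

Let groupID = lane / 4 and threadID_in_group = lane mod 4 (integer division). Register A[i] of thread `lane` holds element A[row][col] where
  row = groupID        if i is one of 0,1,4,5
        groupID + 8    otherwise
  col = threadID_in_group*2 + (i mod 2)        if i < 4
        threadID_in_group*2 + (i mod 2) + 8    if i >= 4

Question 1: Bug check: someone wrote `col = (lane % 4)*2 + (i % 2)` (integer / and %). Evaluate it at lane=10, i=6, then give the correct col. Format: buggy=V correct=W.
buggy=4 correct=12

`(lane % 4)*2 + (i % 2)`[10,6]=>4
lane 10: grp=2 (10/4), tig=2 (10%4)
i=6: r=2+8=10, c=2*2+0+8=12
col: 4 vs 12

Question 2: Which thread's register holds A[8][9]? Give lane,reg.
r=8->g=0,rb=1  c=9->cb=1,t=0,b0=1
L=0*4+0=0  i=1*4+1*2+1=7

0,7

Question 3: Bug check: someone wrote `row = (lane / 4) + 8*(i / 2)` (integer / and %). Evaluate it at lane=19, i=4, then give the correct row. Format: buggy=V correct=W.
`(lane / 4) + 8*(i / 2)`[19,4]->20
L=19->gid=19>>2=4, tid=19&3=3
[4]->row 4+0=4  col 3·2+0+8=14
row: 20 vs 4

buggy=20 correct=4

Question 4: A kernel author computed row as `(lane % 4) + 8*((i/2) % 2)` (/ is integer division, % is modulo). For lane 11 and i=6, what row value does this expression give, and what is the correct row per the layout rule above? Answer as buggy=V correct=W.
`(lane % 4) + 8*((i/2) % 2)`[11,6]⇒11
11: gr=2,th=3
[6] (2+8,3*2+0+8) = (10,14)
row: 11 vs 10

buggy=11 correct=10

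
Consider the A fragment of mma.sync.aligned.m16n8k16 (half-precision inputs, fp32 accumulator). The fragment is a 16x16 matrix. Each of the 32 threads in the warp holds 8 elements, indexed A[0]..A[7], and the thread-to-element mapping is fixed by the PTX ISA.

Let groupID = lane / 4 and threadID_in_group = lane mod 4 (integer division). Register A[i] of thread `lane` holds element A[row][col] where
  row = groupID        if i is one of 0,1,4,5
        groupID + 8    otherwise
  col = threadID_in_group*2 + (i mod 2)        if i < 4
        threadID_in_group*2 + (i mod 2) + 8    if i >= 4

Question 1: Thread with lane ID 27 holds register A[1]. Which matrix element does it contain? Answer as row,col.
27: gid=6,tid=3
[1] (6+0,3*2+1+0) = (6,7)

6,7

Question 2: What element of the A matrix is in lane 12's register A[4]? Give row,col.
3,8

L=12->gid=12>>2=3, tid=12&3=0
[4]->row 3+0=3  col 0·2+0+8=8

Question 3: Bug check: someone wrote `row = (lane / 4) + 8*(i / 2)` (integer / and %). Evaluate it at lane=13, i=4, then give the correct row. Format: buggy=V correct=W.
`(lane / 4) + 8*(i / 2)`[13,4]->19
13: g=3,t=1
[4] (3+0,1*2+0+8) = (3,10)
row: 19 vs 3

buggy=19 correct=3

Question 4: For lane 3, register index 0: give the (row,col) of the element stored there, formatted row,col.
0,6

3: g=0,t=3
[0] (0+0,3*2+0+0) = (0,6)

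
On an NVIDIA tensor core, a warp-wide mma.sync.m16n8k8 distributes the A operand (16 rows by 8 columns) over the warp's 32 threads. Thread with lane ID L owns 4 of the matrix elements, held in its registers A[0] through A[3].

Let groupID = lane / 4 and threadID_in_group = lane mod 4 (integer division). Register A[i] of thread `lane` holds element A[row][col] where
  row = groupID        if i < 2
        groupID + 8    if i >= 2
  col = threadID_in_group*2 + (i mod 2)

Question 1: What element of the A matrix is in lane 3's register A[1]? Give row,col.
0,7

L=3=>grp=3>>2=0, tig=3&3=3
[1]=>row 0+0=0  col 3·2+1=7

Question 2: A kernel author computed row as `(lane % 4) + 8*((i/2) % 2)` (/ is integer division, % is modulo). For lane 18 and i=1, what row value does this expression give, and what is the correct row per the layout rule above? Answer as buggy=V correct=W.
`(lane % 4) + 8*((i/2) % 2)`[18,1]⇒2
lane 18: gr=4 (18/4), th=2 (18%4)
i=1: r=4+0=4, c=2*2+1=5
row: 2 vs 4

buggy=2 correct=4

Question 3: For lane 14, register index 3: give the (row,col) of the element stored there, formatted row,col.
14: g=3,t=2
[3] (3+8,2*2+1) = (11,5)

11,5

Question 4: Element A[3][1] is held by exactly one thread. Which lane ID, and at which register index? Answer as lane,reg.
12,1

r=3⇒gr=3,Rb=0  c=1⇒th=0,odd=1
L=3*4+0=12  i=0*2+1=1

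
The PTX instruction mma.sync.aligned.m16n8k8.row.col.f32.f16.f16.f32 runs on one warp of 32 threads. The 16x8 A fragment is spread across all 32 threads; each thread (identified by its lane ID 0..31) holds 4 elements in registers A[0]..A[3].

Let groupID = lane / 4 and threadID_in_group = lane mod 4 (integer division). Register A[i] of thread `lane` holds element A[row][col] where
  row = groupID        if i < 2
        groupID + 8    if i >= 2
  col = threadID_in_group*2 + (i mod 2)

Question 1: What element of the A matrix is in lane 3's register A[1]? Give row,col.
0,7

lane 3: gr=0 (3/4), th=3 (3%4)
i=1: r=0+0=0, c=3*2+1=7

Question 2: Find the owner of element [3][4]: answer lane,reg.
14,0

r=3⇒gr=3,Rb=0  c=4⇒th=2,odd=0
L=3*4+2=14  i=0*2+0=0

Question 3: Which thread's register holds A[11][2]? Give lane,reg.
r=11->g=3,rb=1  c=2->t=1,b0=0
L=3*4+1=13  i=1*2+0=2

13,2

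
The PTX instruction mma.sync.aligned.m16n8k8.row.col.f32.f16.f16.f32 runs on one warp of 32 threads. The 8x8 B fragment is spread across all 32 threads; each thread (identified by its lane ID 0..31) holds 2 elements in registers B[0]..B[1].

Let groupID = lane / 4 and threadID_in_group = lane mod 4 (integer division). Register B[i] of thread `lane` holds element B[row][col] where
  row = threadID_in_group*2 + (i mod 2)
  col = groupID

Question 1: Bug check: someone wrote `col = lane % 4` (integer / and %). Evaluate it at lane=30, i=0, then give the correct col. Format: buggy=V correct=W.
buggy=2 correct=7

`lane % 4`[30,0]=>2
lane 30: grp=7 (30/4), tig=2 (30%4)
i=0: r=2*2+0=4, c=grp=7
col: 2 vs 7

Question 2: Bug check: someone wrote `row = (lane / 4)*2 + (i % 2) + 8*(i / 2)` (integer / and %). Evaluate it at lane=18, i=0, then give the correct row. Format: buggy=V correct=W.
`(lane / 4)*2 + (i % 2) + 8*(i / 2)`[18,0]->8
L=18->gid=18>>2=4, tid=18&3=2
[0]->row 2·2+0=4  col gid=4
row: 8 vs 4

buggy=8 correct=4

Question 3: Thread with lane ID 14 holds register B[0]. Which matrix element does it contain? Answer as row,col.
lane 14: gr=3 (14/4), th=2 (14%4)
i=0: r=2*2+0=4, c=gr=3

4,3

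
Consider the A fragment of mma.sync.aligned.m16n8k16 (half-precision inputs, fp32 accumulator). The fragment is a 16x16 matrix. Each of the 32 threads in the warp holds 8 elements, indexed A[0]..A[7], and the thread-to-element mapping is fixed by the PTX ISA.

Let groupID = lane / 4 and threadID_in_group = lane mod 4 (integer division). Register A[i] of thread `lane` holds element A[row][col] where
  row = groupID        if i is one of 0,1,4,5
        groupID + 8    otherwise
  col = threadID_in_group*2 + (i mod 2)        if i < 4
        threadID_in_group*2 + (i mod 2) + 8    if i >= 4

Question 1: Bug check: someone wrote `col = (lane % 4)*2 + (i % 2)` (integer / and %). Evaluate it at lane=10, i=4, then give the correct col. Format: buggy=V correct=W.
`(lane % 4)*2 + (i % 2)`[10,4]→4
10: G=2,T=2
[4] (2+0,2*2+0+8) = (2,12)
col: 4 vs 12

buggy=4 correct=12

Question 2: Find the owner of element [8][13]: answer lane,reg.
r: 8->gid=0,r8=1  c: 13->c8=1,tid=2,i&1=1
L=0*4+2=2  i=1*4+1*2+1=7

2,7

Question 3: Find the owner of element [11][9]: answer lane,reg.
12,7

r:11=>grp=3,rB=1  c:9=>cB=1,tig=0,lo=1
L=3*4+0=12  i=1*4+1*2+1=7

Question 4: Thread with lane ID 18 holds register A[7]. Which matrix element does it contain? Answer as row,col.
12,13

L=18->g=18>>2=4, t=18&3=2
[7]->row 4+8=12  col 2·2+1+8=13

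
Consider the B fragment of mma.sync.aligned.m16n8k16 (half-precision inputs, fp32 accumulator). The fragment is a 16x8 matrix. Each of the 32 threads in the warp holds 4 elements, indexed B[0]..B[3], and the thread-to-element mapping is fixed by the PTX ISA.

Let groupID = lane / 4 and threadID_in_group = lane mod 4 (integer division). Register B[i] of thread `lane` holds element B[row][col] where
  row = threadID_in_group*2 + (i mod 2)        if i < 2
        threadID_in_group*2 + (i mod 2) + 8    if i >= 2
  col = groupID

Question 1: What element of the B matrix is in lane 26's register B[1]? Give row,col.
26: grp=6,tig=2
[1] (2*2+1+0,6) = (5,6)

5,6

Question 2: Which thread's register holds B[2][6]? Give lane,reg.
c=6⇒gr=6  r=2⇒Rb=0,th=1,odd=0
L=6*4+1=25  i=0*2+0=0

25,0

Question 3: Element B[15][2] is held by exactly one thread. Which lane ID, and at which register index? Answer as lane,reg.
c=2->g=2  r=15->rb=1,t=3,b0=1
L=2*4+3=11  i=1*2+1=3

11,3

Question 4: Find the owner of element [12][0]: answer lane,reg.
c=0→G=0  r=12→rhi=1,T=2,p=0
L=0*4+2=2  i=1*2+0=2

2,2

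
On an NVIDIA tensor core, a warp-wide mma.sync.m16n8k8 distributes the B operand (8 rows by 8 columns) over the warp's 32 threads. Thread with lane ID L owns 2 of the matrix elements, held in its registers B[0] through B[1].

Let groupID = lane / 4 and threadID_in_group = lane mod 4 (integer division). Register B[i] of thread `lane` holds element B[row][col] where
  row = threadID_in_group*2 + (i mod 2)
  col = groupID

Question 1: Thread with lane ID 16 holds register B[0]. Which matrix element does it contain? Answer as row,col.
0,4

16: G=4,T=0
[0] (0*2+0,4) = (0,4)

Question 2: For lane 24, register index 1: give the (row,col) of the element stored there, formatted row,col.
lane 24->24/4=6, 24 mod 4=0
i=1  r:2·0+1->1  c:6

1,6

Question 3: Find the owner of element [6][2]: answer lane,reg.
c=2⇒gr=2  r=6⇒th=3,odd=0
L=2*4+3=11  i=0=0

11,0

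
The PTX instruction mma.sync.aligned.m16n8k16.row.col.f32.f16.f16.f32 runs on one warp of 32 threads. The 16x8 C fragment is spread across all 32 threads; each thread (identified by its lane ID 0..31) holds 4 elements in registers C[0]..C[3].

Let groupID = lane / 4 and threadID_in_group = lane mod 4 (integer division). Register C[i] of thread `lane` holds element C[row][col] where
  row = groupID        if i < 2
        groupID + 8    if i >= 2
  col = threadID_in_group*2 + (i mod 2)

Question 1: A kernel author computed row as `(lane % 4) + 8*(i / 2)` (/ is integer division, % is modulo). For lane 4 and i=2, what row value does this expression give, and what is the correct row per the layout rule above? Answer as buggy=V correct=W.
`(lane % 4) + 8*(i / 2)`[4,2]=>8
4: grp=1,tig=0
[2] (1+8,0*2+0) = (9,0)
row: 8 vs 9

buggy=8 correct=9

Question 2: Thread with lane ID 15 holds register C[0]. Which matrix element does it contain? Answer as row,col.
L=15->gid=15>>2=3, tid=15&3=3
[0]->row 3+0=3  col 3·2+0=6

3,6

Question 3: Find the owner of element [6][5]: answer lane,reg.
26,1

r=6->g=6,rb=0  c=5->t=2,b0=1
L=6*4+2=26  i=0*2+1=1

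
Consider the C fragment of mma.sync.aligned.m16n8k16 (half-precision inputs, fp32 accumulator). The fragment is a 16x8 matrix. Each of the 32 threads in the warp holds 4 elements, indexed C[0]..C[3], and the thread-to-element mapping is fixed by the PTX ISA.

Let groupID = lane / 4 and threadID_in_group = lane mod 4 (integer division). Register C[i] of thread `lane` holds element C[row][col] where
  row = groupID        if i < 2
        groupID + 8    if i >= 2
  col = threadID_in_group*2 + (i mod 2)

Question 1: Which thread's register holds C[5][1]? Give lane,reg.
r:5=>grp=5,rB=0  c:1=>tig=0,lo=1
L=5*4+0=20  i=0*2+1=1

20,1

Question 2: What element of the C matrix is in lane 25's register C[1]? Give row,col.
6,3

25: gid=6,tid=1
[1] (6+0,1*2+1) = (6,3)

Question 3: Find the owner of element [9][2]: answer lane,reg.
r=9->g=1,rb=1  c=2->t=1,b0=0
L=1*4+1=5  i=1*2+0=2

5,2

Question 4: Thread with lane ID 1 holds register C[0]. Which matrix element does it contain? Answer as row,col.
0,2

1: gid=0,tid=1
[0] (0+0,1*2+0) = (0,2)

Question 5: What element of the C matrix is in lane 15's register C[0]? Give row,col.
15: gid=3,tid=3
[0] (3+0,3*2+0) = (3,6)

3,6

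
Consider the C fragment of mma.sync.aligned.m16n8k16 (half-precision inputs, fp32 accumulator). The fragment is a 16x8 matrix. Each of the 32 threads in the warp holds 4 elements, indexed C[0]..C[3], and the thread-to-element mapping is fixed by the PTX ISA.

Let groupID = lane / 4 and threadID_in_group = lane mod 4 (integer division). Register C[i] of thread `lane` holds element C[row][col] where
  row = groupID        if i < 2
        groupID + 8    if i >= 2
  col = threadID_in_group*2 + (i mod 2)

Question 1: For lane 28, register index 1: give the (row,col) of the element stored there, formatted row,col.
lane 28->28/4=7, 28 mod 4=0
i=1  r:7+0->7  c:2·0+1->1

7,1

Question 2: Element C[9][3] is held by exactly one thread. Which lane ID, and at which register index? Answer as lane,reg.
5,3

r:9=>grp=1,rB=1  c:3=>tig=1,lo=1
L=1*4+1=5  i=1*2+1=3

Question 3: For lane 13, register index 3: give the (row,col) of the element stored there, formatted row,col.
11,3

lane 13=>13/4=3, 13 mod 4=1
i=3  r:3+8=>11  c:2·1+1=>3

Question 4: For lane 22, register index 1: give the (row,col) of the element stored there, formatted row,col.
5,5

lane 22: g=5 (22/4), t=2 (22%4)
i=1: r=5+0=5, c=2*2+1=5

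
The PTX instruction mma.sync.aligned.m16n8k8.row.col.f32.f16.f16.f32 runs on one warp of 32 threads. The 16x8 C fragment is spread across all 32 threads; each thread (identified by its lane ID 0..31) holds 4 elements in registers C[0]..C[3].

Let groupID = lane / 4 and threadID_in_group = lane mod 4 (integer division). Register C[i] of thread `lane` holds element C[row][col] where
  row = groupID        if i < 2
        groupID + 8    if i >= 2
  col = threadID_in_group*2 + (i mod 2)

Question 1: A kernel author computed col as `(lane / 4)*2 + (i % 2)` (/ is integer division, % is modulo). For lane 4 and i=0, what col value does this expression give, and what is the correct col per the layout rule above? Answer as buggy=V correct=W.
`(lane / 4)*2 + (i % 2)`[4,0]→2
lane 4: G=1 (4/4), T=0 (4%4)
i=0: r=1+0=1, c=0*2+0=0
col: 2 vs 0

buggy=2 correct=0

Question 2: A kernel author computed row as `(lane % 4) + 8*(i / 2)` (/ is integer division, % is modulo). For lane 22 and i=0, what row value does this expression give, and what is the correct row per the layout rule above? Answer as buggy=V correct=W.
buggy=2 correct=5

`(lane % 4) + 8*(i / 2)`[22,0]->2
L=22->g=22>>2=5, t=22&3=2
[0]->row 5+0=5  col 2·2+0=4
row: 2 vs 5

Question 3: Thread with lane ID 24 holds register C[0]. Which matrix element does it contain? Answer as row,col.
6,0

lane 24: grp=6 (24/4), tig=0 (24%4)
i=0: r=6+0=6, c=0*2+0=0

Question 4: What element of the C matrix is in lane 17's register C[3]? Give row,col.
lane 17: grp=4 (17/4), tig=1 (17%4)
i=3: r=4+8=12, c=1*2+1=3

12,3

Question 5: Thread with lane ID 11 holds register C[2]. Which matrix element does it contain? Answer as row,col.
lane 11⇒11/4=2, 11 mod 4=3
i=2  r:2+8⇒10  c:2·3+0⇒6

10,6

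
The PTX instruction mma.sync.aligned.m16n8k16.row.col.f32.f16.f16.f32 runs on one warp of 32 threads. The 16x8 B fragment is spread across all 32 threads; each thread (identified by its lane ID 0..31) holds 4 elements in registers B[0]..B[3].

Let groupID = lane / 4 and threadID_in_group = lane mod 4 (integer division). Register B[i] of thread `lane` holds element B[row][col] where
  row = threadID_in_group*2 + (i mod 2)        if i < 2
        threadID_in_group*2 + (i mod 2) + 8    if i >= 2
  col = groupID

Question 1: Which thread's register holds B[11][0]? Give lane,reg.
c=0⇒gr=0  r=11⇒Rb=1,th=1,odd=1
L=0*4+1=1  i=1*2+1=3

1,3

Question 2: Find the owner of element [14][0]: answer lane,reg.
c=0⇒gr=0  r=14⇒Rb=1,th=3,odd=0
L=0*4+3=3  i=1*2+0=2

3,2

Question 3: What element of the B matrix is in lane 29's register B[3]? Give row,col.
lane 29: grp=7 (29/4), tig=1 (29%4)
i=3: r=1*2+1+8=11, c=grp=7

11,7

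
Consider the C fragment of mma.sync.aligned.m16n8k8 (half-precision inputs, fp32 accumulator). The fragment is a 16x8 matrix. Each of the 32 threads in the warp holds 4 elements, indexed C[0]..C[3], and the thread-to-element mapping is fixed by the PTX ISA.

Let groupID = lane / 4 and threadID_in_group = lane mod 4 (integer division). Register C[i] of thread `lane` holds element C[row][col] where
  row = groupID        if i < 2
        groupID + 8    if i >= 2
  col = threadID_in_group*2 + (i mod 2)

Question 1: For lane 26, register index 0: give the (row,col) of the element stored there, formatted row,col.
L=26⇒gr=26>>2=6, th=26&3=2
[0]⇒row 6+0=6  col 2·2+0=4

6,4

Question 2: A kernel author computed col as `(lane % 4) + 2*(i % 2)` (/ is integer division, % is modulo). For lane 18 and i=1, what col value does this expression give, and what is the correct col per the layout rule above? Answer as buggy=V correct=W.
buggy=4 correct=5

`(lane % 4) + 2*(i % 2)`[18,1]→4
L=18→G=18>>2=4, T=18&3=2
[1]→row 4+0=4  col 2·2+1=5
col: 4 vs 5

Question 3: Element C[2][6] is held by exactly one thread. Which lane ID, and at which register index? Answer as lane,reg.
r: 2->gid=2,r8=0  c: 6->tid=3,i&1=0
L=2*4+3=11  i=0*2+0=0

11,0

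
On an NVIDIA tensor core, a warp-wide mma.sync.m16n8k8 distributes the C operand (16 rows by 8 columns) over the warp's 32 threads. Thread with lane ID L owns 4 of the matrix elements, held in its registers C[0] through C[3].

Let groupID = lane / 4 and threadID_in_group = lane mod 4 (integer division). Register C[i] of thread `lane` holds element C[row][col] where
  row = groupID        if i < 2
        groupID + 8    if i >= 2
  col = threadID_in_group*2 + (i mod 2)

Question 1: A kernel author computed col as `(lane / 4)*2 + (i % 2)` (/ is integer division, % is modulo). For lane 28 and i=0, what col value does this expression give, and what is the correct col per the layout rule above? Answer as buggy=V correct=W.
`(lane / 4)*2 + (i % 2)`[28,0]=>14
L=28=>grp=28>>2=7, tig=28&3=0
[0]=>row 7+0=7  col 0·2+0=0
col: 14 vs 0

buggy=14 correct=0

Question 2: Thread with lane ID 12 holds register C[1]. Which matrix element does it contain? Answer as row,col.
L=12⇒gr=12>>2=3, th=12&3=0
[1]⇒row 3+0=3  col 0·2+1=1

3,1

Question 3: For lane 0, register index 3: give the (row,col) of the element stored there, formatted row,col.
8,1

0: g=0,t=0
[3] (0+8,0*2+1) = (8,1)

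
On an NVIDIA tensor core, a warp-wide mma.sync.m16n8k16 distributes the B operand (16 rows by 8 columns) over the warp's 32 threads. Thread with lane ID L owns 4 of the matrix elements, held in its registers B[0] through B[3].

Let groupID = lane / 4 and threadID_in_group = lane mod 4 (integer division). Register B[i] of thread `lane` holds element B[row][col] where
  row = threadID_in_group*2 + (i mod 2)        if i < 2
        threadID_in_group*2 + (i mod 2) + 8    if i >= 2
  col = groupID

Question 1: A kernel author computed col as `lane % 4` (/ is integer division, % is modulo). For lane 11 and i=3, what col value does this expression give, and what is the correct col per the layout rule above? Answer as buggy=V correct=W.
`lane % 4`[11,3]⇒3
lane 11: gr=2 (11/4), th=3 (11%4)
i=3: r=3*2+1+8=15, c=gr=2
col: 3 vs 2

buggy=3 correct=2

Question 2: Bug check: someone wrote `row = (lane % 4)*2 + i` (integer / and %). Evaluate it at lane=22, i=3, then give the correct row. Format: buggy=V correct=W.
buggy=7 correct=13

`(lane % 4)*2 + i`[22,3]⇒7
L=22⇒gr=22>>2=5, th=22&3=2
[3]⇒row 2·2+1+8=13  col gr=5
row: 7 vs 13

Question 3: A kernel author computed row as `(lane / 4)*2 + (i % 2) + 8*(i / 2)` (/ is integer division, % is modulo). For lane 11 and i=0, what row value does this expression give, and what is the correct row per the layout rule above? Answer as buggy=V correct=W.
`(lane / 4)*2 + (i % 2) + 8*(i / 2)`[11,0]⇒4
lane 11: gr=2 (11/4), th=3 (11%4)
i=0: r=3*2+0+0=6, c=gr=2
row: 4 vs 6

buggy=4 correct=6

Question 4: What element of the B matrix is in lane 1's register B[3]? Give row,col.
11,0

L=1=>grp=1>>2=0, tig=1&3=1
[3]=>row 1·2+1+8=11  col grp=0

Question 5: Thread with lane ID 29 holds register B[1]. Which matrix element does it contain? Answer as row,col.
3,7

L=29→G=29>>2=7, T=29&3=1
[1]→row 1·2+1+0=3  col G=7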